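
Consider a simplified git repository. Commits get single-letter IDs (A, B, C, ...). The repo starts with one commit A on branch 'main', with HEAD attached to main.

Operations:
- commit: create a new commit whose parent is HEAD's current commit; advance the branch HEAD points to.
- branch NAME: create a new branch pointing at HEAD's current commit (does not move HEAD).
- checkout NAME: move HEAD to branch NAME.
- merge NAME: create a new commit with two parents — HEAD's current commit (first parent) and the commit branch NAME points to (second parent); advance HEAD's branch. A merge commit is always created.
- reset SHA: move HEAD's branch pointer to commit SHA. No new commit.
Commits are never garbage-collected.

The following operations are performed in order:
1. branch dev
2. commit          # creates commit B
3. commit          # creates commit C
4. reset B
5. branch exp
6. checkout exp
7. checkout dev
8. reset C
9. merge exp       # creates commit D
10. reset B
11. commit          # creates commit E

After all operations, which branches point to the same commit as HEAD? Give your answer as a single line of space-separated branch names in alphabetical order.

After op 1 (branch): HEAD=main@A [dev=A main=A]
After op 2 (commit): HEAD=main@B [dev=A main=B]
After op 3 (commit): HEAD=main@C [dev=A main=C]
After op 4 (reset): HEAD=main@B [dev=A main=B]
After op 5 (branch): HEAD=main@B [dev=A exp=B main=B]
After op 6 (checkout): HEAD=exp@B [dev=A exp=B main=B]
After op 7 (checkout): HEAD=dev@A [dev=A exp=B main=B]
After op 8 (reset): HEAD=dev@C [dev=C exp=B main=B]
After op 9 (merge): HEAD=dev@D [dev=D exp=B main=B]
After op 10 (reset): HEAD=dev@B [dev=B exp=B main=B]
After op 11 (commit): HEAD=dev@E [dev=E exp=B main=B]

Answer: dev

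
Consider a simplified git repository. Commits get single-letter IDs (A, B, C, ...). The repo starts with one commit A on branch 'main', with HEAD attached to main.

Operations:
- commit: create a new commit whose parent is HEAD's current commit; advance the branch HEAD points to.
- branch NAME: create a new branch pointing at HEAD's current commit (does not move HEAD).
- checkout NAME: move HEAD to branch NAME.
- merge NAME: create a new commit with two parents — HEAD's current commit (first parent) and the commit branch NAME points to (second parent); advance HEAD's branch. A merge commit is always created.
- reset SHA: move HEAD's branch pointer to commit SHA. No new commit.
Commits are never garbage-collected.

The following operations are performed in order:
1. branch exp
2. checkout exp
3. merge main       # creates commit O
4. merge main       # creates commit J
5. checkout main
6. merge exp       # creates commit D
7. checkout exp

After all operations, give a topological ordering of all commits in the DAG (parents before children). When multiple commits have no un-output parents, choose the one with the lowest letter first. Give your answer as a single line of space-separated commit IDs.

Answer: A O J D

Derivation:
After op 1 (branch): HEAD=main@A [exp=A main=A]
After op 2 (checkout): HEAD=exp@A [exp=A main=A]
After op 3 (merge): HEAD=exp@O [exp=O main=A]
After op 4 (merge): HEAD=exp@J [exp=J main=A]
After op 5 (checkout): HEAD=main@A [exp=J main=A]
After op 6 (merge): HEAD=main@D [exp=J main=D]
After op 7 (checkout): HEAD=exp@J [exp=J main=D]
commit A: parents=[]
commit D: parents=['A', 'J']
commit J: parents=['O', 'A']
commit O: parents=['A', 'A']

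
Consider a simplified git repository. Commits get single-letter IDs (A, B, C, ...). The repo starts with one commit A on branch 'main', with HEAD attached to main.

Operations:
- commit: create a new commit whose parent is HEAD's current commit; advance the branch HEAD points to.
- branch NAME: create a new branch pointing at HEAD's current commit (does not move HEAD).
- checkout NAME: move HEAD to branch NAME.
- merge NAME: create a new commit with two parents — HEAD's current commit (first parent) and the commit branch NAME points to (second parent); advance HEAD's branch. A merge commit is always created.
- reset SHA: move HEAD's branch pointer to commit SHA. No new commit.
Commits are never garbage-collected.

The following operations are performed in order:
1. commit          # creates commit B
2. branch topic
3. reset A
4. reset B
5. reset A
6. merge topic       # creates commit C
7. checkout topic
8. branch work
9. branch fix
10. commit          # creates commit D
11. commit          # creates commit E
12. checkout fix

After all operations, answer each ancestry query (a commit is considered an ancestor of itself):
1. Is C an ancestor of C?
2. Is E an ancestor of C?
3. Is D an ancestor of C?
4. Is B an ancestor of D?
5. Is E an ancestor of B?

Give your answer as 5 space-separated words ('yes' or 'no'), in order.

Answer: yes no no yes no

Derivation:
After op 1 (commit): HEAD=main@B [main=B]
After op 2 (branch): HEAD=main@B [main=B topic=B]
After op 3 (reset): HEAD=main@A [main=A topic=B]
After op 4 (reset): HEAD=main@B [main=B topic=B]
After op 5 (reset): HEAD=main@A [main=A topic=B]
After op 6 (merge): HEAD=main@C [main=C topic=B]
After op 7 (checkout): HEAD=topic@B [main=C topic=B]
After op 8 (branch): HEAD=topic@B [main=C topic=B work=B]
After op 9 (branch): HEAD=topic@B [fix=B main=C topic=B work=B]
After op 10 (commit): HEAD=topic@D [fix=B main=C topic=D work=B]
After op 11 (commit): HEAD=topic@E [fix=B main=C topic=E work=B]
After op 12 (checkout): HEAD=fix@B [fix=B main=C topic=E work=B]
ancestors(C) = {A,B,C}; C in? yes
ancestors(C) = {A,B,C}; E in? no
ancestors(C) = {A,B,C}; D in? no
ancestors(D) = {A,B,D}; B in? yes
ancestors(B) = {A,B}; E in? no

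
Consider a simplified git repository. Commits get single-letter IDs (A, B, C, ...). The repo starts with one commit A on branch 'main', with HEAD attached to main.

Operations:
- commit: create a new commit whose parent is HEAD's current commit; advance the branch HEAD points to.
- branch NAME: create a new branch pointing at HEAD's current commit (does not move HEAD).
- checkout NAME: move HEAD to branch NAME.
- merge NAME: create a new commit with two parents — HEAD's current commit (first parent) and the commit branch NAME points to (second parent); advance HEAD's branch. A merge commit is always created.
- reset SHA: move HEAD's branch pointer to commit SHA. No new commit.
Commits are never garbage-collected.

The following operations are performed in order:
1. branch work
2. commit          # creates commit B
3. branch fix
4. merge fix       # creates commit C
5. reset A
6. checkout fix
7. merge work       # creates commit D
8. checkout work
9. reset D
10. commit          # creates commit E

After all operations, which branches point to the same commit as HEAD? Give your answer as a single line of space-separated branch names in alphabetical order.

After op 1 (branch): HEAD=main@A [main=A work=A]
After op 2 (commit): HEAD=main@B [main=B work=A]
After op 3 (branch): HEAD=main@B [fix=B main=B work=A]
After op 4 (merge): HEAD=main@C [fix=B main=C work=A]
After op 5 (reset): HEAD=main@A [fix=B main=A work=A]
After op 6 (checkout): HEAD=fix@B [fix=B main=A work=A]
After op 7 (merge): HEAD=fix@D [fix=D main=A work=A]
After op 8 (checkout): HEAD=work@A [fix=D main=A work=A]
After op 9 (reset): HEAD=work@D [fix=D main=A work=D]
After op 10 (commit): HEAD=work@E [fix=D main=A work=E]

Answer: work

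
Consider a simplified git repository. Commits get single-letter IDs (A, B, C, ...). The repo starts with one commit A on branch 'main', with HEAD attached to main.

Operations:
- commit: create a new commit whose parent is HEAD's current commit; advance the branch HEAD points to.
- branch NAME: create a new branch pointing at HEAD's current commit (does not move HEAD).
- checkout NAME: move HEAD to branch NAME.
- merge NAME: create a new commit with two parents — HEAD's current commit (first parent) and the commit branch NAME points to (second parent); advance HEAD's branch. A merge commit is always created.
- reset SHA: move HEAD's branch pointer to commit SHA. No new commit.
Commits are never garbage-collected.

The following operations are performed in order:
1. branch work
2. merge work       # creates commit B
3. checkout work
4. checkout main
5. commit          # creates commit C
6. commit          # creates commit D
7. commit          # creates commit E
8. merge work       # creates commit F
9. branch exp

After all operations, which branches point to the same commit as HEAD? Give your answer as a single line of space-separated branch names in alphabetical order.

Answer: exp main

Derivation:
After op 1 (branch): HEAD=main@A [main=A work=A]
After op 2 (merge): HEAD=main@B [main=B work=A]
After op 3 (checkout): HEAD=work@A [main=B work=A]
After op 4 (checkout): HEAD=main@B [main=B work=A]
After op 5 (commit): HEAD=main@C [main=C work=A]
After op 6 (commit): HEAD=main@D [main=D work=A]
After op 7 (commit): HEAD=main@E [main=E work=A]
After op 8 (merge): HEAD=main@F [main=F work=A]
After op 9 (branch): HEAD=main@F [exp=F main=F work=A]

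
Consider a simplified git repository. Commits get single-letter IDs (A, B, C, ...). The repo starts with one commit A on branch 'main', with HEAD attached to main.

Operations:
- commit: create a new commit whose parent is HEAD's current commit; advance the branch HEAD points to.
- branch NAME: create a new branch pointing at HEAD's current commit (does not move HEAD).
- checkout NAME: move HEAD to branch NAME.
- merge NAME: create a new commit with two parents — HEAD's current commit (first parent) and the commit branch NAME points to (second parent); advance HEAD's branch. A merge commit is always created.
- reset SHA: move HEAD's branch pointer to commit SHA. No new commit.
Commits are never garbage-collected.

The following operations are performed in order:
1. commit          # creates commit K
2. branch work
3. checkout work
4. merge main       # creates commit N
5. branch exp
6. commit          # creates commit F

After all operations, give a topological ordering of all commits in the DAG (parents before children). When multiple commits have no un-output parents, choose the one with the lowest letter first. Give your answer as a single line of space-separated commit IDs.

After op 1 (commit): HEAD=main@K [main=K]
After op 2 (branch): HEAD=main@K [main=K work=K]
After op 3 (checkout): HEAD=work@K [main=K work=K]
After op 4 (merge): HEAD=work@N [main=K work=N]
After op 5 (branch): HEAD=work@N [exp=N main=K work=N]
After op 6 (commit): HEAD=work@F [exp=N main=K work=F]
commit A: parents=[]
commit F: parents=['N']
commit K: parents=['A']
commit N: parents=['K', 'K']

Answer: A K N F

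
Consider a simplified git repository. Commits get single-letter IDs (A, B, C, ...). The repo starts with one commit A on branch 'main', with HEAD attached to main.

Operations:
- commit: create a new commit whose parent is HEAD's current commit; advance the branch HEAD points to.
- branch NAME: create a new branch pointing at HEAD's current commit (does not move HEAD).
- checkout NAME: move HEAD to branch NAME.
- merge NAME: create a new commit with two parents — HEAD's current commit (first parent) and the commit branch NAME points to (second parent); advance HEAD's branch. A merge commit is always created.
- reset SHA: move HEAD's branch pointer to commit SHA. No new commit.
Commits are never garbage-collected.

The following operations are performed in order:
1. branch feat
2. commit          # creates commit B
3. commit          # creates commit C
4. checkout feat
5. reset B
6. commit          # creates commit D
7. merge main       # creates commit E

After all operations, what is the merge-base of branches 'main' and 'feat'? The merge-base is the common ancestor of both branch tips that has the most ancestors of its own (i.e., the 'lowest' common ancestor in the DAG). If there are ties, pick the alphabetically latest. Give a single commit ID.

Answer: C

Derivation:
After op 1 (branch): HEAD=main@A [feat=A main=A]
After op 2 (commit): HEAD=main@B [feat=A main=B]
After op 3 (commit): HEAD=main@C [feat=A main=C]
After op 4 (checkout): HEAD=feat@A [feat=A main=C]
After op 5 (reset): HEAD=feat@B [feat=B main=C]
After op 6 (commit): HEAD=feat@D [feat=D main=C]
After op 7 (merge): HEAD=feat@E [feat=E main=C]
ancestors(main=C): ['A', 'B', 'C']
ancestors(feat=E): ['A', 'B', 'C', 'D', 'E']
common: ['A', 'B', 'C']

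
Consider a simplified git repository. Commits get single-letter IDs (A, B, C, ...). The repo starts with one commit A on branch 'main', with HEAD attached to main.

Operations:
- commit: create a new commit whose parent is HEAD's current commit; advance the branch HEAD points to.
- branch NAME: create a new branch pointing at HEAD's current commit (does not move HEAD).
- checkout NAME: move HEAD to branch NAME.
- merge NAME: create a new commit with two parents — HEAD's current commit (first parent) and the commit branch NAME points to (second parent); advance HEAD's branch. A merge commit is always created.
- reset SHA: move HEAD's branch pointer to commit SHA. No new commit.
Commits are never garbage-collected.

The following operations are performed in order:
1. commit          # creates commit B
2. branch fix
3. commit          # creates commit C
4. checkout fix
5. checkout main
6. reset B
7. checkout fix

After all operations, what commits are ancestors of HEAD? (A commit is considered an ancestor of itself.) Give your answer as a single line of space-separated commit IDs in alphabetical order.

Answer: A B

Derivation:
After op 1 (commit): HEAD=main@B [main=B]
After op 2 (branch): HEAD=main@B [fix=B main=B]
After op 3 (commit): HEAD=main@C [fix=B main=C]
After op 4 (checkout): HEAD=fix@B [fix=B main=C]
After op 5 (checkout): HEAD=main@C [fix=B main=C]
After op 6 (reset): HEAD=main@B [fix=B main=B]
After op 7 (checkout): HEAD=fix@B [fix=B main=B]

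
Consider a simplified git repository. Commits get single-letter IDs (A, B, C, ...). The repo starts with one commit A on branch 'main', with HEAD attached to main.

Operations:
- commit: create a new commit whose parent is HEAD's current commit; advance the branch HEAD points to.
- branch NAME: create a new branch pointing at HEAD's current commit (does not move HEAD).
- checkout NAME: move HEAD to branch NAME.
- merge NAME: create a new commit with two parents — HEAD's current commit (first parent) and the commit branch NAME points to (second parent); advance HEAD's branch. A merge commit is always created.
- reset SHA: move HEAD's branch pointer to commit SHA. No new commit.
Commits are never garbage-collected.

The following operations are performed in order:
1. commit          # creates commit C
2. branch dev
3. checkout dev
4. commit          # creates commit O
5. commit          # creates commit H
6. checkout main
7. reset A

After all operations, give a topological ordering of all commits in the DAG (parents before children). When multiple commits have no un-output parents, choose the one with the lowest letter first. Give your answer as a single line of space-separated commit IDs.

Answer: A C O H

Derivation:
After op 1 (commit): HEAD=main@C [main=C]
After op 2 (branch): HEAD=main@C [dev=C main=C]
After op 3 (checkout): HEAD=dev@C [dev=C main=C]
After op 4 (commit): HEAD=dev@O [dev=O main=C]
After op 5 (commit): HEAD=dev@H [dev=H main=C]
After op 6 (checkout): HEAD=main@C [dev=H main=C]
After op 7 (reset): HEAD=main@A [dev=H main=A]
commit A: parents=[]
commit C: parents=['A']
commit H: parents=['O']
commit O: parents=['C']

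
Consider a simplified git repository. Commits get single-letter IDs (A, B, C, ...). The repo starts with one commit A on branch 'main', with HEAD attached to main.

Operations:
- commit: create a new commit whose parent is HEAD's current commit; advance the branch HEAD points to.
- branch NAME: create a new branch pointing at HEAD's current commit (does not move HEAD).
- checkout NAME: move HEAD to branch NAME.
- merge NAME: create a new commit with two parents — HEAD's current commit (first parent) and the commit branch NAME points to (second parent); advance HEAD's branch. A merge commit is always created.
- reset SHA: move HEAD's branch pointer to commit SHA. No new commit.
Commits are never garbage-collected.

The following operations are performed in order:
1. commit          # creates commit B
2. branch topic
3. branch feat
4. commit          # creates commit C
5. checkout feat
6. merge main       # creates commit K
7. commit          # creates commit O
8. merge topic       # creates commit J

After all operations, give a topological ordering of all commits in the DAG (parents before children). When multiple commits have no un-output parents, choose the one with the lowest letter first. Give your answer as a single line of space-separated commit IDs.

After op 1 (commit): HEAD=main@B [main=B]
After op 2 (branch): HEAD=main@B [main=B topic=B]
After op 3 (branch): HEAD=main@B [feat=B main=B topic=B]
After op 4 (commit): HEAD=main@C [feat=B main=C topic=B]
After op 5 (checkout): HEAD=feat@B [feat=B main=C topic=B]
After op 6 (merge): HEAD=feat@K [feat=K main=C topic=B]
After op 7 (commit): HEAD=feat@O [feat=O main=C topic=B]
After op 8 (merge): HEAD=feat@J [feat=J main=C topic=B]
commit A: parents=[]
commit B: parents=['A']
commit C: parents=['B']
commit J: parents=['O', 'B']
commit K: parents=['B', 'C']
commit O: parents=['K']

Answer: A B C K O J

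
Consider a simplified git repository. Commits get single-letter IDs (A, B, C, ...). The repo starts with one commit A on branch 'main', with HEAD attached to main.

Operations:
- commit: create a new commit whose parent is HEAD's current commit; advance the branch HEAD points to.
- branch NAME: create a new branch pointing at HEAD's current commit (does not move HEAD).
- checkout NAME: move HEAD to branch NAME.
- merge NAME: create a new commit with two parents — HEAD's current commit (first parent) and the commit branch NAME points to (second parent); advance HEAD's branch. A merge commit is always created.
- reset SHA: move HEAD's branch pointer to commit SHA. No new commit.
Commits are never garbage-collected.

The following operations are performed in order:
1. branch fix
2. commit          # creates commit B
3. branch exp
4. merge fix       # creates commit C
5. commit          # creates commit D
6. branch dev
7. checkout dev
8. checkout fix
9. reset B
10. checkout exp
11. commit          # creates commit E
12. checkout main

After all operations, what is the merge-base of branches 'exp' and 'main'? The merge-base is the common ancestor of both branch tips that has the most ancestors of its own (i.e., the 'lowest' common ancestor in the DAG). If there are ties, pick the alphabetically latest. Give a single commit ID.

Answer: B

Derivation:
After op 1 (branch): HEAD=main@A [fix=A main=A]
After op 2 (commit): HEAD=main@B [fix=A main=B]
After op 3 (branch): HEAD=main@B [exp=B fix=A main=B]
After op 4 (merge): HEAD=main@C [exp=B fix=A main=C]
After op 5 (commit): HEAD=main@D [exp=B fix=A main=D]
After op 6 (branch): HEAD=main@D [dev=D exp=B fix=A main=D]
After op 7 (checkout): HEAD=dev@D [dev=D exp=B fix=A main=D]
After op 8 (checkout): HEAD=fix@A [dev=D exp=B fix=A main=D]
After op 9 (reset): HEAD=fix@B [dev=D exp=B fix=B main=D]
After op 10 (checkout): HEAD=exp@B [dev=D exp=B fix=B main=D]
After op 11 (commit): HEAD=exp@E [dev=D exp=E fix=B main=D]
After op 12 (checkout): HEAD=main@D [dev=D exp=E fix=B main=D]
ancestors(exp=E): ['A', 'B', 'E']
ancestors(main=D): ['A', 'B', 'C', 'D']
common: ['A', 'B']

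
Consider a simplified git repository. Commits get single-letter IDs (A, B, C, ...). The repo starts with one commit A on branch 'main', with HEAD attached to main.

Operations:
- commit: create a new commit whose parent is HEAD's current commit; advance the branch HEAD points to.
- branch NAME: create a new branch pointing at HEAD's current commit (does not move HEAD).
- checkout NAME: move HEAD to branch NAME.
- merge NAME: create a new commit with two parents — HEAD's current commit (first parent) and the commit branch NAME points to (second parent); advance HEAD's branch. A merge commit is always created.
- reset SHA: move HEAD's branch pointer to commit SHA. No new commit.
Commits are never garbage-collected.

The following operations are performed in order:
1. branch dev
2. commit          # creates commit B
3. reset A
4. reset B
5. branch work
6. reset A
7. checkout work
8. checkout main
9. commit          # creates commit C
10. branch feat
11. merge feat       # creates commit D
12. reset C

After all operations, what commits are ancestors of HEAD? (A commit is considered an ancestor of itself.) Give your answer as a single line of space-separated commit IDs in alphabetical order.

After op 1 (branch): HEAD=main@A [dev=A main=A]
After op 2 (commit): HEAD=main@B [dev=A main=B]
After op 3 (reset): HEAD=main@A [dev=A main=A]
After op 4 (reset): HEAD=main@B [dev=A main=B]
After op 5 (branch): HEAD=main@B [dev=A main=B work=B]
After op 6 (reset): HEAD=main@A [dev=A main=A work=B]
After op 7 (checkout): HEAD=work@B [dev=A main=A work=B]
After op 8 (checkout): HEAD=main@A [dev=A main=A work=B]
After op 9 (commit): HEAD=main@C [dev=A main=C work=B]
After op 10 (branch): HEAD=main@C [dev=A feat=C main=C work=B]
After op 11 (merge): HEAD=main@D [dev=A feat=C main=D work=B]
After op 12 (reset): HEAD=main@C [dev=A feat=C main=C work=B]

Answer: A C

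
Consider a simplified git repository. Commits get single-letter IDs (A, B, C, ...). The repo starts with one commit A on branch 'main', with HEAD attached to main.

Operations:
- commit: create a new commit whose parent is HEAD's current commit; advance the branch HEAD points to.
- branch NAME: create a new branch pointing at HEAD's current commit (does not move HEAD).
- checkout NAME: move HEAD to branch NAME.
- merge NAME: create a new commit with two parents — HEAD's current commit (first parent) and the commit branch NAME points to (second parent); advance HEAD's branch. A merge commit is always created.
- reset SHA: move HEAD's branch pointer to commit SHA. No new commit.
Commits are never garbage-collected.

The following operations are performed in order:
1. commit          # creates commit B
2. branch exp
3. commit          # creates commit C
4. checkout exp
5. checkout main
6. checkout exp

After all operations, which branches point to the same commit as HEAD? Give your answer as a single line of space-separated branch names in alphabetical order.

Answer: exp

Derivation:
After op 1 (commit): HEAD=main@B [main=B]
After op 2 (branch): HEAD=main@B [exp=B main=B]
After op 3 (commit): HEAD=main@C [exp=B main=C]
After op 4 (checkout): HEAD=exp@B [exp=B main=C]
After op 5 (checkout): HEAD=main@C [exp=B main=C]
After op 6 (checkout): HEAD=exp@B [exp=B main=C]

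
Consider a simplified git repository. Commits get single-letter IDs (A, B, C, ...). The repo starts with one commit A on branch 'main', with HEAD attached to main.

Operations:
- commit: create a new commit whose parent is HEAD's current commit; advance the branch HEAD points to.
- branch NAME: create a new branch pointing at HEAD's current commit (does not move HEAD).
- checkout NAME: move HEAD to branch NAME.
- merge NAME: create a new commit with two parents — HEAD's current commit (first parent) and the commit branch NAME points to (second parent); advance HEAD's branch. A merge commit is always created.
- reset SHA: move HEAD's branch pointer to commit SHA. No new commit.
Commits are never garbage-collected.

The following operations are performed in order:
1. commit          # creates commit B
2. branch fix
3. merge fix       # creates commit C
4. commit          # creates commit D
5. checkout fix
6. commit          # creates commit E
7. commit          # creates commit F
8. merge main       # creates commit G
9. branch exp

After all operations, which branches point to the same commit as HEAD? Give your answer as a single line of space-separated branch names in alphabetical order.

Answer: exp fix

Derivation:
After op 1 (commit): HEAD=main@B [main=B]
After op 2 (branch): HEAD=main@B [fix=B main=B]
After op 3 (merge): HEAD=main@C [fix=B main=C]
After op 4 (commit): HEAD=main@D [fix=B main=D]
After op 5 (checkout): HEAD=fix@B [fix=B main=D]
After op 6 (commit): HEAD=fix@E [fix=E main=D]
After op 7 (commit): HEAD=fix@F [fix=F main=D]
After op 8 (merge): HEAD=fix@G [fix=G main=D]
After op 9 (branch): HEAD=fix@G [exp=G fix=G main=D]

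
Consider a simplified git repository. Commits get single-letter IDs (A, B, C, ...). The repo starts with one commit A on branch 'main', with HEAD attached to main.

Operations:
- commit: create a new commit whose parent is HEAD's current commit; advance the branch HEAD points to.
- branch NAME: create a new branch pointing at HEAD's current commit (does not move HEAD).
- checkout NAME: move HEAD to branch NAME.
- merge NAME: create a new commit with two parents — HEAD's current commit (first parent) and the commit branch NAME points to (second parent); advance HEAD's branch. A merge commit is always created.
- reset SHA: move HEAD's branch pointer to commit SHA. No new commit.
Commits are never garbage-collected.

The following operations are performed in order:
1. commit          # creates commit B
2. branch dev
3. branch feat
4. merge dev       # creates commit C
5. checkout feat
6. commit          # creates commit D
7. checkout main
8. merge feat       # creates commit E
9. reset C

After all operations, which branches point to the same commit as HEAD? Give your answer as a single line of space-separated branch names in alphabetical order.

Answer: main

Derivation:
After op 1 (commit): HEAD=main@B [main=B]
After op 2 (branch): HEAD=main@B [dev=B main=B]
After op 3 (branch): HEAD=main@B [dev=B feat=B main=B]
After op 4 (merge): HEAD=main@C [dev=B feat=B main=C]
After op 5 (checkout): HEAD=feat@B [dev=B feat=B main=C]
After op 6 (commit): HEAD=feat@D [dev=B feat=D main=C]
After op 7 (checkout): HEAD=main@C [dev=B feat=D main=C]
After op 8 (merge): HEAD=main@E [dev=B feat=D main=E]
After op 9 (reset): HEAD=main@C [dev=B feat=D main=C]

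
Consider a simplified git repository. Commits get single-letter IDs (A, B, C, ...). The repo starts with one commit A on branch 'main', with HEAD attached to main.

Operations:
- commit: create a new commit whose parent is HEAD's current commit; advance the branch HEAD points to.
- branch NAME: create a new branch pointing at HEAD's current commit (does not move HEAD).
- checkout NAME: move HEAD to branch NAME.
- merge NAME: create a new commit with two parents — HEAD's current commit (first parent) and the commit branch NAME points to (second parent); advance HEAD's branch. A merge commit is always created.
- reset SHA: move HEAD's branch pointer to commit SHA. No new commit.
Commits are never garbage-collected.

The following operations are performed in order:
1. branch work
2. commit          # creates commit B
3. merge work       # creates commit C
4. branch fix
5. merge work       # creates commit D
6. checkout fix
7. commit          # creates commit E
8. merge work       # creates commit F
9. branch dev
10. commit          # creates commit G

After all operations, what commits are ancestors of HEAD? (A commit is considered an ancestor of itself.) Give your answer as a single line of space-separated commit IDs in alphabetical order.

Answer: A B C E F G

Derivation:
After op 1 (branch): HEAD=main@A [main=A work=A]
After op 2 (commit): HEAD=main@B [main=B work=A]
After op 3 (merge): HEAD=main@C [main=C work=A]
After op 4 (branch): HEAD=main@C [fix=C main=C work=A]
After op 5 (merge): HEAD=main@D [fix=C main=D work=A]
After op 6 (checkout): HEAD=fix@C [fix=C main=D work=A]
After op 7 (commit): HEAD=fix@E [fix=E main=D work=A]
After op 8 (merge): HEAD=fix@F [fix=F main=D work=A]
After op 9 (branch): HEAD=fix@F [dev=F fix=F main=D work=A]
After op 10 (commit): HEAD=fix@G [dev=F fix=G main=D work=A]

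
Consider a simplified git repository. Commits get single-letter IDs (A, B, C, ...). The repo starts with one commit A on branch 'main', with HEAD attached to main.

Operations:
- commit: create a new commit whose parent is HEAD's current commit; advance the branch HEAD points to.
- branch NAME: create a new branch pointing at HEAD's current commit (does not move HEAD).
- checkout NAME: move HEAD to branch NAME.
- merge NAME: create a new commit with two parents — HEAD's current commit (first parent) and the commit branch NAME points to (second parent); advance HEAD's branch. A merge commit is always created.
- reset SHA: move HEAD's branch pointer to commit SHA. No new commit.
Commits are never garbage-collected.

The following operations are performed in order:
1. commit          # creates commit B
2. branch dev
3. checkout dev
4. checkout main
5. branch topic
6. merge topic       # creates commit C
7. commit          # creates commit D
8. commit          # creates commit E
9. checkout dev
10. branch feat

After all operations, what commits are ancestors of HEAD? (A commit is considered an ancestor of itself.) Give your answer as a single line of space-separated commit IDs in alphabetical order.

Answer: A B

Derivation:
After op 1 (commit): HEAD=main@B [main=B]
After op 2 (branch): HEAD=main@B [dev=B main=B]
After op 3 (checkout): HEAD=dev@B [dev=B main=B]
After op 4 (checkout): HEAD=main@B [dev=B main=B]
After op 5 (branch): HEAD=main@B [dev=B main=B topic=B]
After op 6 (merge): HEAD=main@C [dev=B main=C topic=B]
After op 7 (commit): HEAD=main@D [dev=B main=D topic=B]
After op 8 (commit): HEAD=main@E [dev=B main=E topic=B]
After op 9 (checkout): HEAD=dev@B [dev=B main=E topic=B]
After op 10 (branch): HEAD=dev@B [dev=B feat=B main=E topic=B]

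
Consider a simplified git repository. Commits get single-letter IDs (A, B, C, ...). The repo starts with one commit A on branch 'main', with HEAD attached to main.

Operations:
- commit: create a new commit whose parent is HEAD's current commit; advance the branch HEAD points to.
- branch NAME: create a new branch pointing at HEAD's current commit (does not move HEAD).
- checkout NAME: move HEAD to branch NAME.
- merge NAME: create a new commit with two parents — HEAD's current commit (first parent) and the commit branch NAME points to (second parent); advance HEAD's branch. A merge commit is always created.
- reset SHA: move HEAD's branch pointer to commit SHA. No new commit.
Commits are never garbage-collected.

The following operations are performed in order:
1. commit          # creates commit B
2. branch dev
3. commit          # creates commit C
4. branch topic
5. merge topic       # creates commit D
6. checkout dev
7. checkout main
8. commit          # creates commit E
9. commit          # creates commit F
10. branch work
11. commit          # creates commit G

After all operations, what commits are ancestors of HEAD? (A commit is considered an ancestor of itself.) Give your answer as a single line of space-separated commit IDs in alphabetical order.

After op 1 (commit): HEAD=main@B [main=B]
After op 2 (branch): HEAD=main@B [dev=B main=B]
After op 3 (commit): HEAD=main@C [dev=B main=C]
After op 4 (branch): HEAD=main@C [dev=B main=C topic=C]
After op 5 (merge): HEAD=main@D [dev=B main=D topic=C]
After op 6 (checkout): HEAD=dev@B [dev=B main=D topic=C]
After op 7 (checkout): HEAD=main@D [dev=B main=D topic=C]
After op 8 (commit): HEAD=main@E [dev=B main=E topic=C]
After op 9 (commit): HEAD=main@F [dev=B main=F topic=C]
After op 10 (branch): HEAD=main@F [dev=B main=F topic=C work=F]
After op 11 (commit): HEAD=main@G [dev=B main=G topic=C work=F]

Answer: A B C D E F G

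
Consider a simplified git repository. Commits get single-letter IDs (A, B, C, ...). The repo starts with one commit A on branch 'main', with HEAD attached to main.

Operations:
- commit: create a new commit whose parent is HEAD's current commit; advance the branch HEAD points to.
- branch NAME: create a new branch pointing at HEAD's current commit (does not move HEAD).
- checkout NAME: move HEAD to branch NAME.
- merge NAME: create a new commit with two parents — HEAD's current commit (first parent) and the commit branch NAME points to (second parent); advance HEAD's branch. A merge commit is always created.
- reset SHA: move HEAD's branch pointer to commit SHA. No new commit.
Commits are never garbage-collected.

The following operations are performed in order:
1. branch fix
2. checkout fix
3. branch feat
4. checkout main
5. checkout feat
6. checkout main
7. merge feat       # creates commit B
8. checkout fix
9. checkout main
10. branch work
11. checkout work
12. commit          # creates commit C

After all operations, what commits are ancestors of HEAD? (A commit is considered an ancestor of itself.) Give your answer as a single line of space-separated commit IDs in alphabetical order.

After op 1 (branch): HEAD=main@A [fix=A main=A]
After op 2 (checkout): HEAD=fix@A [fix=A main=A]
After op 3 (branch): HEAD=fix@A [feat=A fix=A main=A]
After op 4 (checkout): HEAD=main@A [feat=A fix=A main=A]
After op 5 (checkout): HEAD=feat@A [feat=A fix=A main=A]
After op 6 (checkout): HEAD=main@A [feat=A fix=A main=A]
After op 7 (merge): HEAD=main@B [feat=A fix=A main=B]
After op 8 (checkout): HEAD=fix@A [feat=A fix=A main=B]
After op 9 (checkout): HEAD=main@B [feat=A fix=A main=B]
After op 10 (branch): HEAD=main@B [feat=A fix=A main=B work=B]
After op 11 (checkout): HEAD=work@B [feat=A fix=A main=B work=B]
After op 12 (commit): HEAD=work@C [feat=A fix=A main=B work=C]

Answer: A B C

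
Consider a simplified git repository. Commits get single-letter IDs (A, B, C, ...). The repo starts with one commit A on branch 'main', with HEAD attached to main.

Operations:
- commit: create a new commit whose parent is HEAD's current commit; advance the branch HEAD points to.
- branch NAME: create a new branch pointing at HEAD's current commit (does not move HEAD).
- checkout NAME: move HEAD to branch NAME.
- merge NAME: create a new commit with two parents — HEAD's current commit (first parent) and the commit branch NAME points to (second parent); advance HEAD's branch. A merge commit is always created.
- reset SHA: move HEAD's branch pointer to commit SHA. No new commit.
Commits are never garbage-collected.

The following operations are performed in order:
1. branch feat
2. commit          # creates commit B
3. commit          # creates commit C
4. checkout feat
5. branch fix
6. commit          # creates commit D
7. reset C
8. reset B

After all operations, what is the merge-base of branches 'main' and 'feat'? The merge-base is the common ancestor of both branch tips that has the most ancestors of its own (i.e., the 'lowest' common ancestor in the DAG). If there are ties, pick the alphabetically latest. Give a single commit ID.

After op 1 (branch): HEAD=main@A [feat=A main=A]
After op 2 (commit): HEAD=main@B [feat=A main=B]
After op 3 (commit): HEAD=main@C [feat=A main=C]
After op 4 (checkout): HEAD=feat@A [feat=A main=C]
After op 5 (branch): HEAD=feat@A [feat=A fix=A main=C]
After op 6 (commit): HEAD=feat@D [feat=D fix=A main=C]
After op 7 (reset): HEAD=feat@C [feat=C fix=A main=C]
After op 8 (reset): HEAD=feat@B [feat=B fix=A main=C]
ancestors(main=C): ['A', 'B', 'C']
ancestors(feat=B): ['A', 'B']
common: ['A', 'B']

Answer: B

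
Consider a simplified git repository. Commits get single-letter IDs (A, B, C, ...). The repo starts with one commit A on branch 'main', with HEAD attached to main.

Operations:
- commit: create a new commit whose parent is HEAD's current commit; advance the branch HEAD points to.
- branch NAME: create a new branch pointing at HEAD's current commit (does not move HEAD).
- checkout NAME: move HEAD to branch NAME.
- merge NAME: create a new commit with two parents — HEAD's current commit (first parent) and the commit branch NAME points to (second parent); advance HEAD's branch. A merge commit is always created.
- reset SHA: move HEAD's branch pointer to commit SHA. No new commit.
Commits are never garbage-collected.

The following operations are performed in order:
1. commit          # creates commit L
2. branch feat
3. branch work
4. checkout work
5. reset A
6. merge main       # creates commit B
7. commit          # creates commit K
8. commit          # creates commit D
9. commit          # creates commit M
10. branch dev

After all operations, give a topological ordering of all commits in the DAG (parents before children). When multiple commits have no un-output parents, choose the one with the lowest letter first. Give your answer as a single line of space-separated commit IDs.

After op 1 (commit): HEAD=main@L [main=L]
After op 2 (branch): HEAD=main@L [feat=L main=L]
After op 3 (branch): HEAD=main@L [feat=L main=L work=L]
After op 4 (checkout): HEAD=work@L [feat=L main=L work=L]
After op 5 (reset): HEAD=work@A [feat=L main=L work=A]
After op 6 (merge): HEAD=work@B [feat=L main=L work=B]
After op 7 (commit): HEAD=work@K [feat=L main=L work=K]
After op 8 (commit): HEAD=work@D [feat=L main=L work=D]
After op 9 (commit): HEAD=work@M [feat=L main=L work=M]
After op 10 (branch): HEAD=work@M [dev=M feat=L main=L work=M]
commit A: parents=[]
commit B: parents=['A', 'L']
commit D: parents=['K']
commit K: parents=['B']
commit L: parents=['A']
commit M: parents=['D']

Answer: A L B K D M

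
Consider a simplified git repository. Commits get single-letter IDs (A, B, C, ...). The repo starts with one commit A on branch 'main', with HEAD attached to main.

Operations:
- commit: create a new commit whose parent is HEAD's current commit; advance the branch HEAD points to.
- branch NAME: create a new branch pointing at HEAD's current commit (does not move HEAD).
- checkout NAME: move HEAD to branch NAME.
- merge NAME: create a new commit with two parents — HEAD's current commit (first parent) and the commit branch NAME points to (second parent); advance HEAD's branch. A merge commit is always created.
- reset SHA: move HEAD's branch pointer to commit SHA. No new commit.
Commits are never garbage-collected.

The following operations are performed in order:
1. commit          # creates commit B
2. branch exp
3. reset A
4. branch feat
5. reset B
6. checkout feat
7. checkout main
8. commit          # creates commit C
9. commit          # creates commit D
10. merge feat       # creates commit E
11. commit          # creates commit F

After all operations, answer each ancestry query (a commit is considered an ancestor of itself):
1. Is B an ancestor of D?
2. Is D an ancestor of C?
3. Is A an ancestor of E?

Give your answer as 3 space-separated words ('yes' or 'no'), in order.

Answer: yes no yes

Derivation:
After op 1 (commit): HEAD=main@B [main=B]
After op 2 (branch): HEAD=main@B [exp=B main=B]
After op 3 (reset): HEAD=main@A [exp=B main=A]
After op 4 (branch): HEAD=main@A [exp=B feat=A main=A]
After op 5 (reset): HEAD=main@B [exp=B feat=A main=B]
After op 6 (checkout): HEAD=feat@A [exp=B feat=A main=B]
After op 7 (checkout): HEAD=main@B [exp=B feat=A main=B]
After op 8 (commit): HEAD=main@C [exp=B feat=A main=C]
After op 9 (commit): HEAD=main@D [exp=B feat=A main=D]
After op 10 (merge): HEAD=main@E [exp=B feat=A main=E]
After op 11 (commit): HEAD=main@F [exp=B feat=A main=F]
ancestors(D) = {A,B,C,D}; B in? yes
ancestors(C) = {A,B,C}; D in? no
ancestors(E) = {A,B,C,D,E}; A in? yes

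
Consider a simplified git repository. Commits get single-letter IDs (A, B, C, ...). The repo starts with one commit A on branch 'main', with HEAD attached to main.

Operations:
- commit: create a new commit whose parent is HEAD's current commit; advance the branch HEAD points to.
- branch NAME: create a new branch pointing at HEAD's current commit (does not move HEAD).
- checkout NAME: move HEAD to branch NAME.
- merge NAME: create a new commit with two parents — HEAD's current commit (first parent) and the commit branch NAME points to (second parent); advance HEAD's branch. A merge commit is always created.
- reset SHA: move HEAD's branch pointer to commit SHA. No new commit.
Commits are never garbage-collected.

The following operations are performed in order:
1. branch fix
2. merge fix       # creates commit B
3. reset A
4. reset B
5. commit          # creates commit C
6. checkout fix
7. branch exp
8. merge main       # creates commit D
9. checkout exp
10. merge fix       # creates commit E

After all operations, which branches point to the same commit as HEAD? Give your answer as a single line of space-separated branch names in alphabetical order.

Answer: exp

Derivation:
After op 1 (branch): HEAD=main@A [fix=A main=A]
After op 2 (merge): HEAD=main@B [fix=A main=B]
After op 3 (reset): HEAD=main@A [fix=A main=A]
After op 4 (reset): HEAD=main@B [fix=A main=B]
After op 5 (commit): HEAD=main@C [fix=A main=C]
After op 6 (checkout): HEAD=fix@A [fix=A main=C]
After op 7 (branch): HEAD=fix@A [exp=A fix=A main=C]
After op 8 (merge): HEAD=fix@D [exp=A fix=D main=C]
After op 9 (checkout): HEAD=exp@A [exp=A fix=D main=C]
After op 10 (merge): HEAD=exp@E [exp=E fix=D main=C]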